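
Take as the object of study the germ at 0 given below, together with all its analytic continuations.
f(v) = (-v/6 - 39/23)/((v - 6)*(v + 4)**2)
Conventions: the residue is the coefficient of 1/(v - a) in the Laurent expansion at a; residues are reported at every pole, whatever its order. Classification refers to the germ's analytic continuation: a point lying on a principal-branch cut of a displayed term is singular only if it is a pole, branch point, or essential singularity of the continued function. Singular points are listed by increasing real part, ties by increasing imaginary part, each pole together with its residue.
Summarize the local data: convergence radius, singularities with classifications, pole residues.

Denominator factor (v + 4)^2: pole of order 2 at -4, modulus 4.
Denominator factor (v - 6): pole of order 1 at 6, modulus 6.
The radius of convergence is the smallest modulus among the singular points: 4.
At the order-2 pole -4 set g(v) = (v - (-4))^2*f(v) = (-v/6 - 39/23)/(v - 6).
Order-2 pole: residue = g'(a); g'(-4) = 31/1150, so the residue is 31/1150.
At the order-1 pole 6 set g(v) = (v - (6))*f(v) = (-v/6 - 39/23)/(v + 4)**2.
Simple pole: residue = g(a) at a = 6, which is -31/1150.
List the singular points by increasing real part (a conjugate pair: the negative imaginary part first).

Radius of convergence at 0: 4.
At -4: a pole of order 2; residue 31/1150.
At 6: a pole of order 1; residue -31/1150.


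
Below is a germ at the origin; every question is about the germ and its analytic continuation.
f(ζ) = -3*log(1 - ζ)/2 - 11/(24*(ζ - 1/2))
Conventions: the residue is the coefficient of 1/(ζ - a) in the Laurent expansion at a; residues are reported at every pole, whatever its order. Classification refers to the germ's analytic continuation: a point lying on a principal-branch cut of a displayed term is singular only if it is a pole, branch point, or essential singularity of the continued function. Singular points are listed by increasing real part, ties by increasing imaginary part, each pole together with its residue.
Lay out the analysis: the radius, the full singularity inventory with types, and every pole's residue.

Radius of convergence at 0: 1/2.
At 1/2: a pole of order 1; residue -11/24.
At 1: a logarithmic branch point.

Denominator factor (ζ - 1/2): pole of order 1 at 1/2, modulus 1/2.
Branch term (-3/2)*log(1 - ζ/(1)): its argument vanishes at ζ = 1, a logarithmic branch point, modulus 1.
The radius of convergence is the smallest modulus among the singular points: 1/2.
The branch term is analytic at 1/2 and contributes nothing to the residue; only the rational part matters.
At the order-1 pole 1/2 set g(ζ) = (ζ - (1/2))*(rational part) = -11/24.
Simple pole: residue = g(a) at a = 1/2, which is -11/24.
List the singular points by increasing real part (a conjugate pair: the negative imaginary part first).


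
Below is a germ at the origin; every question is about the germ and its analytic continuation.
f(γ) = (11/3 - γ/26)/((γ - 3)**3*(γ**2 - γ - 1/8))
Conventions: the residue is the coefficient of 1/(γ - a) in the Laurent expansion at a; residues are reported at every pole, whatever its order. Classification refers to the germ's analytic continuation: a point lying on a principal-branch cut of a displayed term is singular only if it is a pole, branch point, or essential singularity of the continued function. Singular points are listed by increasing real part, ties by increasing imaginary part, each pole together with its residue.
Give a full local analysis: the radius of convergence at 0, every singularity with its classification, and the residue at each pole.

Radius of convergence at 0: -1/2 + (1/4)*sqrt(6).
At 1/2 - (1/4)*sqrt(6): a pole of order 1; residue -229792/1349699 + (1337332/12147291)*sqrt(6).
At 1/2 + (1/4)*sqrt(6): a pole of order 1; residue -229792/1349699 - (1337332/12147291)*sqrt(6).
At 3: a pole of order 3; residue 459584/1349699.

Denominator factor (γ - 3)^3: pole of order 3 at 3, modulus 3.
Denominator factor (γ**2 - γ - 1/8): discriminant 3/2, real irrational roots 1/2 + (1/4)*sqrt(6) and 1/2 - (1/4)*sqrt(6); poles of order 1, moduli 1/2 + (1/4)*sqrt(6) and -1/2 + (1/4)*sqrt(6).
The radius of convergence is the smallest modulus among the singular points: -1/2 + (1/4)*sqrt(6).
The factor γ**2 - γ - 1/8 splits as (γ - a)(γ - a') with a = 1/2 - (1/4)*sqrt(6), a' = 1/2 + (1/4)*sqrt(6). At the order-1 pole a set g(γ) = (γ - a)*f(γ) = [(11/3 - γ/26)/(γ - 3)**3] / (γ - a').
Simple pole: residue = g(a) at a = 1/2 - (1/4)*sqrt(6), which is -229792/1349699 + (1337332/12147291)*sqrt(6).
The factor γ**2 - γ - 1/8 splits as (γ - a)(γ - a') with a = 1/2 + (1/4)*sqrt(6), a' = 1/2 - (1/4)*sqrt(6). At the order-1 pole a set g(γ) = (γ - a)*f(γ) = [(11/3 - γ/26)/(γ - 3)**3] / (γ - a').
Simple pole: residue = g(a) at a = 1/2 + (1/4)*sqrt(6), which is -229792/1349699 - (1337332/12147291)*sqrt(6).
At the order-3 pole 3 set g(γ) = (γ - (3))^3*f(γ) = (11/3 - γ/26)/(γ**2 - γ - 1/8).
Order-3 pole: residue = g''(a)/2; g''(3) = 919168/1349699, so the residue is 459584/1349699.
List the singular points by increasing real part (a conjugate pair: the negative imaginary part first).


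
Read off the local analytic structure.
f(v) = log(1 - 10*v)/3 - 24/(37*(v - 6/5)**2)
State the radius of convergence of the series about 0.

The radius of convergence is 1/10.

Denominator factor (v - 6/5)^2: pole of order 2 at 6/5, modulus 6/5.
Branch term (1/3)*log(1 - v/(1/10)): its argument vanishes at v = 1/10, a logarithmic branch point, modulus 1/10.
The radius of convergence is the smallest modulus among the singular points: 1/10.


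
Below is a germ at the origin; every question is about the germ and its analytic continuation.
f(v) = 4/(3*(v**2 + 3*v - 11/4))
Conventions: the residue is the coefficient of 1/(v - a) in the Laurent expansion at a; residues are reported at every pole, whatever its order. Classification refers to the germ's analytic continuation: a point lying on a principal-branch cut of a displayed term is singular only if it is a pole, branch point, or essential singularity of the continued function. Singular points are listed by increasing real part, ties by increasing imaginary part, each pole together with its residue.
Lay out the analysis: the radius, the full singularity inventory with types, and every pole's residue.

Denominator factor (v**2 + 3*v - 11/4): discriminant 20, real irrational roots -3/2 + sqrt(5) and -3/2 - sqrt(5); poles of order 1, moduli -3/2 + sqrt(5) and 3/2 + sqrt(5).
The radius of convergence is the smallest modulus among the singular points: -3/2 + sqrt(5).
The factor v**2 + 3*v - 11/4 splits as (v - a)(v - a') with a = -3/2 - sqrt(5), a' = -3/2 + sqrt(5). At the order-1 pole a set g(v) = (v - a)*f(v) = [4/3] / (v - a').
Simple pole: residue = g(a) at a = -3/2 - sqrt(5), which is -(2/15)*sqrt(5).
The factor v**2 + 3*v - 11/4 splits as (v - a)(v - a') with a = -3/2 + sqrt(5), a' = -3/2 - sqrt(5). At the order-1 pole a set g(v) = (v - a)*f(v) = [4/3] / (v - a').
Simple pole: residue = g(a) at a = -3/2 + sqrt(5), which is (2/15)*sqrt(5).
List the singular points by increasing real part (a conjugate pair: the negative imaginary part first).

Radius of convergence at 0: -3/2 + sqrt(5).
At -3/2 - sqrt(5): a pole of order 1; residue -(2/15)*sqrt(5).
At -3/2 + sqrt(5): a pole of order 1; residue (2/15)*sqrt(5).


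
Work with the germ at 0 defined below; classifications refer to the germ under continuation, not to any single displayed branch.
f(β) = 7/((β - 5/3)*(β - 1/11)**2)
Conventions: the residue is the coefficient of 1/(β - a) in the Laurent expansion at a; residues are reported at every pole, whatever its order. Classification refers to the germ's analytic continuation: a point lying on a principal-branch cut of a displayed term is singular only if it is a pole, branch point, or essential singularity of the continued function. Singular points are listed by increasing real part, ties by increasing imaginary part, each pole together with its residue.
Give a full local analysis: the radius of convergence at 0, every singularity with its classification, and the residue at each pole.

Radius of convergence at 0: 1/11.
At 1/11: a pole of order 2; residue -7623/2704.
At 5/3: a pole of order 1; residue 7623/2704.

Denominator factor (β - 1/11)^2: pole of order 2 at 1/11, modulus 1/11.
Denominator factor (β - 5/3): pole of order 1 at 5/3, modulus 5/3.
The radius of convergence is the smallest modulus among the singular points: 1/11.
At the order-2 pole 1/11 set g(β) = (β - (1/11))^2*f(β) = 7/(β - 5/3).
Order-2 pole: residue = g'(a); g'(1/11) = -7623/2704, so the residue is -7623/2704.
At the order-1 pole 5/3 set g(β) = (β - (5/3))*f(β) = 7/(β - 1/11)**2.
Simple pole: residue = g(a) at a = 5/3, which is 7623/2704.
List the singular points by increasing real part (a conjugate pair: the negative imaginary part first).


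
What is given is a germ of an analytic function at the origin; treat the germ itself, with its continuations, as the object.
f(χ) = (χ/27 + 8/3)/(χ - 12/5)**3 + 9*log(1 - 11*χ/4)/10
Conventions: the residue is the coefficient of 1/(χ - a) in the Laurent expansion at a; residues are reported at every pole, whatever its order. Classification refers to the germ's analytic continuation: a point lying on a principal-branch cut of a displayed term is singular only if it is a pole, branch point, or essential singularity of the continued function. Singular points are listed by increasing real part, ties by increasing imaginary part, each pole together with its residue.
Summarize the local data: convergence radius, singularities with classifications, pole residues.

Denominator factor (χ - 12/5)^3: pole of order 3 at 12/5, modulus 12/5.
Branch term (9/10)*log(1 - χ/(4/11)): its argument vanishes at χ = 4/11, a logarithmic branch point, modulus 4/11.
The radius of convergence is the smallest modulus among the singular points: 4/11.
The branch term is analytic at 12/5 and contributes nothing to the residue; only the rational part matters.
At the order-3 pole 12/5 set g(χ) = (χ - (12/5))^3*(rational part) = χ/27 + 8/3.
Order-3 pole: residue = g''(a)/2; g''(12/5) = 0, so the residue is 0.
List the singular points by increasing real part (a conjugate pair: the negative imaginary part first).

Radius of convergence at 0: 4/11.
At 4/11: a logarithmic branch point.
At 12/5: a pole of order 3; residue 0.


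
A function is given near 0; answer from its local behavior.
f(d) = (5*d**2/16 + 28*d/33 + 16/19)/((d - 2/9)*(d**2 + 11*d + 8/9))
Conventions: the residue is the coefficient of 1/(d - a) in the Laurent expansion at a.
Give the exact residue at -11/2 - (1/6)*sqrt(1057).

The residue is 1491/916256 + (7065411/968482592)*sqrt(1057).

The factor d**2 + 11*d + 8/9 splits as (d - a)(d - a') with a = -11/2 - (1/6)*sqrt(1057), a' = -11/2 + (1/6)*sqrt(1057). At the order-1 pole a set g(d) = (d - a)*f(d) = [(5*d**2/16 + 28*d/33 + 16/19)/(d - 2/9)] / (d - a').
Simple pole: residue = g(a) at a = -11/2 - (1/6)*sqrt(1057), which is 1491/916256 + (7065411/968482592)*sqrt(1057).


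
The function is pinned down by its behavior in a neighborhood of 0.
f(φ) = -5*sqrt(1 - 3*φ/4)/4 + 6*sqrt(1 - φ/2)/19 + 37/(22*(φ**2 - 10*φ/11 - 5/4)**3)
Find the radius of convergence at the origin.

The radius of convergence is -5/11 + (1/22)*sqrt(705).

Denominator factor (φ**2 - 10*φ/11 - 5/4)^3: discriminant 705/121, real irrational roots 5/11 + (1/22)*sqrt(705) and 5/11 - (1/22)*sqrt(705); poles of order 3, moduli 5/11 + (1/22)*sqrt(705) and -5/11 + (1/22)*sqrt(705).
Branch term (6/19)*sqrt(1 - φ/(2)): its argument vanishes at φ = 2, a square-root branch point, modulus 2.
Branch term (-5/4)*sqrt(1 - φ/(4/3)): its argument vanishes at φ = 4/3, a square-root branch point, modulus 4/3.
The radius of convergence is the smallest modulus among the singular points: -5/11 + (1/22)*sqrt(705).


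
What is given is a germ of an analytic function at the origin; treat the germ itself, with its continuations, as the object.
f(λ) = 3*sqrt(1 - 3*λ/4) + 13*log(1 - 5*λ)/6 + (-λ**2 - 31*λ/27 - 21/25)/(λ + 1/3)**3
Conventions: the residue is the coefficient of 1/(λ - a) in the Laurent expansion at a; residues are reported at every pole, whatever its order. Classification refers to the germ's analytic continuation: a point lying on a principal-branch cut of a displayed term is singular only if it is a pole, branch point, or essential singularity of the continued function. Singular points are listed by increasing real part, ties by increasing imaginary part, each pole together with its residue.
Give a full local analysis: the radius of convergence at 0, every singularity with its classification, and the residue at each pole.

Denominator factor (λ + 1/3)^3: pole of order 3 at -1/3, modulus 1/3.
Branch term (3)*sqrt(1 - λ/(4/3)): its argument vanishes at λ = 4/3, a square-root branch point, modulus 4/3.
Branch term (13/6)*log(1 - λ/(1/5)): its argument vanishes at λ = 1/5, a logarithmic branch point, modulus 1/5.
The radius of convergence is the smallest modulus among the singular points: 1/5.
The branch terms are analytic at -1/3 and contribute nothing to the residue; only the rational part matters.
At the order-3 pole -1/3 set g(λ) = (λ - (-1/3))^3*(rational part) = -λ**2 - 31*λ/27 - 21/25.
Order-3 pole: residue = g''(a)/2; g''(-1/3) = -2, so the residue is -1.
List the singular points by increasing real part (a conjugate pair: the negative imaginary part first).

Radius of convergence at 0: 1/5.
At -1/3: a pole of order 3; residue -1.
At 1/5: a logarithmic branch point.
At 4/3: an algebraic (square-root) branch point.


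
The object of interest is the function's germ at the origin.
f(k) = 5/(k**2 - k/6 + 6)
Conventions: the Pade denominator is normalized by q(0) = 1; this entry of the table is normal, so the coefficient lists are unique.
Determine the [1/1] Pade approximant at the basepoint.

Taylor coefficients needed (expand at 0): a_0 = 5/6, a_1 = 5/216, a_2 = -1075/7776.
Write the denominator as Q(k) = 1 + q1*k. Requiring Q*f - P = O(k^3) with deg P <= 1 kills the coefficients of k^2..k^2 in Q*f:
  k^2: a_2 + q1*a_1 = 0, i.e. -1075/7776 + (5/216)*q1 = 0.
Solving this linear system: q1 = 215/36.
The numerator is Q*f truncated at degree 1: P0 = a_0 = 5/6; P1 = a_1 + q1*a_0 = 5.

The Pade approximant has numerator coefficients [5/6, 5]; denominator coefficients [1, 215/36].


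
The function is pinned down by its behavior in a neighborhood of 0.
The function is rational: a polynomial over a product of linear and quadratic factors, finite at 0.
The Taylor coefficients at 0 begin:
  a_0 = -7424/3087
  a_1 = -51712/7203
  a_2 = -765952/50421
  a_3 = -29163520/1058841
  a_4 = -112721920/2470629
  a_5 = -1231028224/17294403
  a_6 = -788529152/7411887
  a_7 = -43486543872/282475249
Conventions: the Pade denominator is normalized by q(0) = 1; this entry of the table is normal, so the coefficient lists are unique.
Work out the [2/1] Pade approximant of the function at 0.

The Pade approximant has numerator coefficients [-7424/3087, -34172416/12122649, -61509632/28286181]; denominator coefficients [1, -7120/3927].

Taylor coefficients needed (read off): a_0 = -7424/3087, a_1 = -51712/7203, a_2 = -765952/50421, a_3 = -29163520/1058841.
Write the denominator as Q(τ) = 1 + q1*τ. Requiring Q*f - P = O(τ^4) with deg P <= 2 kills the coefficients of τ^3..τ^3 in Q*f:
  τ^3: a_3 + q1*a_2 = 0, i.e. -29163520/1058841 + (-765952/50421)*q1 = 0.
Solving this linear system: q1 = -7120/3927.
The numerator is Q*f truncated at degree 2: P0 = a_0 = -7424/3087; P1 = a_1 + q1*a_0 = -34172416/12122649; P2 = a_2 + q1*a_1 = -61509632/28286181.


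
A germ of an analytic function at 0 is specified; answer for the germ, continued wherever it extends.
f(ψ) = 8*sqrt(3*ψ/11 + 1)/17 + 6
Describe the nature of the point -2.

The point is a regular point.

There is no denominator, hence no pole anywhere.
Branch term sqrt(1 - ψ/(-11/3)): argument at -2 is 5/11, nonzero, so -2 is not its branch point (a point on a principal cut is still regular for the continued germ).
So the germ continues analytically to -2.


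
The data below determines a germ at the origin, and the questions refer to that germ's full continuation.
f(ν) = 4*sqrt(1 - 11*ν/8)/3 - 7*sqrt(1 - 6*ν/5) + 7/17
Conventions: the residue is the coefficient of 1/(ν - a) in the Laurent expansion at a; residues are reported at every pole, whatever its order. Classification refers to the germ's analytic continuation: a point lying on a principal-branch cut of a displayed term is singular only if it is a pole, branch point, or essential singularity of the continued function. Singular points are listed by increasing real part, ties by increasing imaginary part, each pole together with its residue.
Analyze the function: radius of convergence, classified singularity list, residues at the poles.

Branch term (4/3)*sqrt(1 - ν/(8/11)): its argument vanishes at ν = 8/11, a square-root branch point, modulus 8/11.
Branch term (-7)*sqrt(1 - ν/(5/6)): its argument vanishes at ν = 5/6, a square-root branch point, modulus 5/6.
The radius of convergence is the smallest modulus among the singular points: 8/11.
List the singular points by increasing real part (a conjugate pair: the negative imaginary part first).

Radius of convergence at 0: 8/11.
At 8/11: an algebraic (square-root) branch point.
At 5/6: an algebraic (square-root) branch point.


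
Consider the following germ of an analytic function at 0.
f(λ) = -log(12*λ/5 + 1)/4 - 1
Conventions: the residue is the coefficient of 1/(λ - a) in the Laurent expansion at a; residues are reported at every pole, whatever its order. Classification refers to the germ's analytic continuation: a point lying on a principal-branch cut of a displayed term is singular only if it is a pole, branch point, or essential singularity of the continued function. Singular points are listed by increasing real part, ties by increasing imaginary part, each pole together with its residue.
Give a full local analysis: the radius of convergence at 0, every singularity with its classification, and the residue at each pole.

Radius of convergence at 0: 5/12.
At -5/12: a logarithmic branch point.

Branch term (-1/4)*log(1 - λ/(-5/12)): its argument vanishes at λ = -5/12, a logarithmic branch point, modulus 5/12.
The radius of convergence is the smallest modulus among the singular points: 5/12.


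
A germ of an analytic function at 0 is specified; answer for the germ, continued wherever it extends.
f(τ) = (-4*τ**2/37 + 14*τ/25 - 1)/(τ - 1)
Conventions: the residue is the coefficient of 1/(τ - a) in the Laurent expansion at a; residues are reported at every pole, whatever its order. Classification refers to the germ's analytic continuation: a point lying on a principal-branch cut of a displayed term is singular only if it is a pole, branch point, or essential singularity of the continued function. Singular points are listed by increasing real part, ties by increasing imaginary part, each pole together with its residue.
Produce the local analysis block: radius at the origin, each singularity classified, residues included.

Denominator factor (τ - 1): pole of order 1 at 1, modulus 1.
The radius of convergence is the smallest modulus among the singular points: 1.
At the order-1 pole 1 set g(τ) = (τ - (1))*f(τ) = -4*τ**2/37 + 14*τ/25 - 1.
Simple pole: residue = g(a) at a = 1, which is -507/925.

Radius of convergence at 0: 1.
At 1: a pole of order 1; residue -507/925.


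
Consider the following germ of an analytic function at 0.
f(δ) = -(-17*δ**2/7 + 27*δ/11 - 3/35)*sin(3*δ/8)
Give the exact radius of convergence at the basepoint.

The radius of convergence is infinite.

The factor -sin(3*δ/8) is entire and contributes no finite singular point.
The polynomial part has no poles.
No finite singular points: the Taylor series at 0 converges everywhere.


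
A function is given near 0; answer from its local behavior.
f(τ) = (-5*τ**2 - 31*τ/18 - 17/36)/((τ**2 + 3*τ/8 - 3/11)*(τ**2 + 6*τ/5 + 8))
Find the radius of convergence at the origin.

The radius of convergence is -3/16 + (17/176)*sqrt(33).

Denominator factor (τ**2 + 3*τ/8 - 3/11): discriminant 867/704, real irrational roots -3/16 + (17/176)*sqrt(33) and -3/16 - (17/176)*sqrt(33); poles of order 1, moduli -3/16 + (17/176)*sqrt(33) and 3/16 + (17/176)*sqrt(33).
Denominator factor (τ**2 + 6*τ/5 + 8): discriminant -764/25, complex-conjugate roots (-3/5) + ((1/5)*sqrt(191))*i and (-3/5) - ((1/5)*sqrt(191))*i; poles of order 1, moduli (2)*sqrt(2) and (2)*sqrt(2).
The radius of convergence is the smallest modulus among the singular points: -3/16 + (17/176)*sqrt(33).


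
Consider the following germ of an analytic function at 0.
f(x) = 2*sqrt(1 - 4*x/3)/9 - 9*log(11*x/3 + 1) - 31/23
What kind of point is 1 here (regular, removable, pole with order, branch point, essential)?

There is no denominator, hence no pole anywhere.
Branch term log(1 - x/(-3/11)): argument at 1 is 14/3, nonzero, so 1 is not its branch point (a point on a principal cut is still regular for the continued germ).
Branch term sqrt(1 - x/(3/4)): argument at 1 is -1/3, nonzero, so 1 is not its branch point (a point on a principal cut is still regular for the continued germ).
So the germ continues analytically to 1.

The point is a regular point.


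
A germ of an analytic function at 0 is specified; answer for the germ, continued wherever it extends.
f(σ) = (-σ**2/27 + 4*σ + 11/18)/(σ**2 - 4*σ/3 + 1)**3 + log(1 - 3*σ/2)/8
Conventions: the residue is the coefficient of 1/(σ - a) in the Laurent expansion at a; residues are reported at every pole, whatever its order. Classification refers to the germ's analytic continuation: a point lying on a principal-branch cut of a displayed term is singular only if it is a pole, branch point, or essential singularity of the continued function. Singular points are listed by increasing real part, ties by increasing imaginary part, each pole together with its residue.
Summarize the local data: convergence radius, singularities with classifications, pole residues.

Radius of convergence at 0: 2/3.
At (2/3) - ((1/3)*sqrt(5))*i: a pole of order 3; residue ((949/800)*sqrt(5))*i.
At 2/3: a logarithmic branch point.
At (2/3) + ((1/3)*sqrt(5))*i: a pole of order 3; residue -((949/800)*sqrt(5))*i.

Denominator factor (σ**2 - 4*σ/3 + 1)^3: discriminant -20/9, complex-conjugate roots (2/3) + ((1/3)*sqrt(5))*i and (2/3) - ((1/3)*sqrt(5))*i; poles of order 3, moduli 1 and 1.
Branch term (1/8)*log(1 - σ/(2/3)): its argument vanishes at σ = 2/3, a logarithmic branch point, modulus 2/3.
The radius of convergence is the smallest modulus among the singular points: 2/3.
The branch term is analytic at (2/3) - ((1/3)*sqrt(5))*i and contributes nothing to the residue; only the rational part matters.
The factor σ**2 - 4*σ/3 + 1 splits as (σ - a)(σ - a') with a = (2/3) - ((1/3)*sqrt(5))*i, a' = (2/3) + ((1/3)*sqrt(5))*i. At the order-3 pole a set g(σ) = (σ - a)^3*(rational part) = [-σ**2/27 + 4*σ + 11/18] / (σ - a')^3.
Order-3 pole: residue = g''(a)/2; g''((2/3) - ((1/3)*sqrt(5))*i) = ((949/400)*sqrt(5))*i, so the residue is ((949/800)*sqrt(5))*i.
The branch term is analytic at (2/3) + ((1/3)*sqrt(5))*i and contributes nothing to the residue; only the rational part matters.
The factor σ**2 - 4*σ/3 + 1 splits as (σ - a)(σ - a') with a = (2/3) + ((1/3)*sqrt(5))*i, a' = (2/3) - ((1/3)*sqrt(5))*i. At the order-3 pole a set g(σ) = (σ - a)^3*(rational part) = [-σ**2/27 + 4*σ + 11/18] / (σ - a')^3.
Order-3 pole: residue = g''(a)/2; g''((2/3) + ((1/3)*sqrt(5))*i) = -((949/400)*sqrt(5))*i, so the residue is -((949/800)*sqrt(5))*i.
List the singular points by increasing real part (a conjugate pair: the negative imaginary part first).


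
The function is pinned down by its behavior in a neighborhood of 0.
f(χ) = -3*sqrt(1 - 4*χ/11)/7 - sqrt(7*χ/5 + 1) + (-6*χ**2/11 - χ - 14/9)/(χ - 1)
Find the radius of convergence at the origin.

The radius of convergence is 5/7.

Denominator factor (χ - 1): pole of order 1 at 1, modulus 1.
Branch term (-3/7)*sqrt(1 - χ/(11/4)): its argument vanishes at χ = 11/4, a square-root branch point, modulus 11/4.
Branch term (-1)*sqrt(1 - χ/(-5/7)): its argument vanishes at χ = -5/7, a square-root branch point, modulus 5/7.
The radius of convergence is the smallest modulus among the singular points: 5/7.


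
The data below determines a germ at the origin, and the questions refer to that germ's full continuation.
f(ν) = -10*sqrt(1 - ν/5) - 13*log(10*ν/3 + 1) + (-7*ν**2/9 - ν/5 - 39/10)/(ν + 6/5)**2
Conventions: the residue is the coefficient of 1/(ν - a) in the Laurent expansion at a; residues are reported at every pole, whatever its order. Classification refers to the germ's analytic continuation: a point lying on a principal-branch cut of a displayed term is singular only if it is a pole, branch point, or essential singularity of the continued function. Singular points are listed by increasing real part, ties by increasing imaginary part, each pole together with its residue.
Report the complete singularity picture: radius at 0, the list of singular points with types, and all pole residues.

Denominator factor (ν + 6/5)^2: pole of order 2 at -6/5, modulus 6/5.
Branch term (-13)*log(1 - ν/(-3/10)): its argument vanishes at ν = -3/10, a logarithmic branch point, modulus 3/10.
Branch term (-10)*sqrt(1 - ν/(5)): its argument vanishes at ν = 5, a square-root branch point, modulus 5.
The radius of convergence is the smallest modulus among the singular points: 3/10.
The branch terms are analytic at -6/5 and contribute nothing to the residue; only the rational part matters.
At the order-2 pole -6/5 set g(ν) = (ν - (-6/5))^2*(rational part) = -7*ν**2/9 - ν/5 - 39/10.
Order-2 pole: residue = g'(a); g'(-6/5) = 5/3, so the residue is 5/3.
List the singular points by increasing real part (a conjugate pair: the negative imaginary part first).

Radius of convergence at 0: 3/10.
At -6/5: a pole of order 2; residue 5/3.
At -3/10: a logarithmic branch point.
At 5: an algebraic (square-root) branch point.


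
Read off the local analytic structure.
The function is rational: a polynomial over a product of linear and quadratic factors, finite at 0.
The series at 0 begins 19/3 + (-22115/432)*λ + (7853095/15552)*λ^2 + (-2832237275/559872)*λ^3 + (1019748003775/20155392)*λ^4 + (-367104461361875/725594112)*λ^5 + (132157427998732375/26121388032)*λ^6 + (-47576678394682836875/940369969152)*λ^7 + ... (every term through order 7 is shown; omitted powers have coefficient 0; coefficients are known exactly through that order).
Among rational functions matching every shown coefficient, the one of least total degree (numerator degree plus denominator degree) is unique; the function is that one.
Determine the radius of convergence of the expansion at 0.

No rational of total degree below 4 reproduces all 8 coefficients; solving the [1/3] Pade equations on them gives f(λ) = (25*λ/16 + 19/25)/((λ + 1/10)*(λ**2 + λ/6 + 6/5)), whose expansion matches every shown term.
Denominator factor (λ + 1/10): pole of order 1 at -1/10, modulus 1/10.
Denominator factor (λ**2 + λ/6 + 6/5): discriminant -859/180, complex-conjugate roots (-1/12) + ((1/60)*sqrt(4295))*i and (-1/12) - ((1/60)*sqrt(4295))*i; poles of order 1, moduli (1/5)*sqrt(30) and (1/5)*sqrt(30).
The radius of convergence is the smallest modulus among the singular points: 1/10.

The radius of convergence is 1/10.


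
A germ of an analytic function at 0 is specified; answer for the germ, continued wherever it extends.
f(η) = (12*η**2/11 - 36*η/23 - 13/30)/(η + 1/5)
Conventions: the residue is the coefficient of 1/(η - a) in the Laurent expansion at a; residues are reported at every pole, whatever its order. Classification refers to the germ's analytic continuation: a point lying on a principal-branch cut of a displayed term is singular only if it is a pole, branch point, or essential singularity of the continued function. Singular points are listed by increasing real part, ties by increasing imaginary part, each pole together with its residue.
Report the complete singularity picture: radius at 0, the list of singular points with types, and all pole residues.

Radius of convergence at 0: 1/5.
At -1/5: a pole of order 1; residue -2909/37950.

Denominator factor (η + 1/5): pole of order 1 at -1/5, modulus 1/5.
The radius of convergence is the smallest modulus among the singular points: 1/5.
At the order-1 pole -1/5 set g(η) = (η - (-1/5))*f(η) = 12*η**2/11 - 36*η/23 - 13/30.
Simple pole: residue = g(a) at a = -1/5, which is -2909/37950.


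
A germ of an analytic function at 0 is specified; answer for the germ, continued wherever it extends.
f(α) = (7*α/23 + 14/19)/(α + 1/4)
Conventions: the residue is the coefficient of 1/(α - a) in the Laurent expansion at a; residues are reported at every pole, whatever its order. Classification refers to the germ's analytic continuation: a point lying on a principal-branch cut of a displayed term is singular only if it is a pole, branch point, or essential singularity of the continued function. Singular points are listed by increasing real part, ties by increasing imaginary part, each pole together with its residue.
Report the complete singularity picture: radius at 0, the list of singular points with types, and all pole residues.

Radius of convergence at 0: 1/4.
At -1/4: a pole of order 1; residue 1155/1748.

Denominator factor (α + 1/4): pole of order 1 at -1/4, modulus 1/4.
The radius of convergence is the smallest modulus among the singular points: 1/4.
At the order-1 pole -1/4 set g(α) = (α - (-1/4))*f(α) = 7*α/23 + 14/19.
Simple pole: residue = g(a) at a = -1/4, which is 1155/1748.


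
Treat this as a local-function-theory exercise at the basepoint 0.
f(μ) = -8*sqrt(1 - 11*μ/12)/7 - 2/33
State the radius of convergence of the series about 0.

The radius of convergence is 12/11.

Branch term (-8/7)*sqrt(1 - μ/(12/11)): its argument vanishes at μ = 12/11, a square-root branch point, modulus 12/11.
The radius of convergence is the smallest modulus among the singular points: 12/11.


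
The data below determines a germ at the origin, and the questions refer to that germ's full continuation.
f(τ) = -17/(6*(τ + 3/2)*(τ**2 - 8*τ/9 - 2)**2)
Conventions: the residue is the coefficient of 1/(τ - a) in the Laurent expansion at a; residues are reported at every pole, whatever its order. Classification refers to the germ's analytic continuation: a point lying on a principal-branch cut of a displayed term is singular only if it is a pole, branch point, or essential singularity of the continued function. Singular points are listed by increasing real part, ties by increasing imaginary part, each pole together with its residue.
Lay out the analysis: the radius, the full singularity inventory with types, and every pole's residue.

Radius of convergence at 0: -4/9 + (1/9)*sqrt(178).
At -3/2: a pole of order 1; residue -408/361.
At 4/9 - (1/9)*sqrt(178): a pole of order 2; residue 204/361 + (1626135/45751696)*sqrt(178).
At 4/9 + (1/9)*sqrt(178): a pole of order 2; residue 204/361 - (1626135/45751696)*sqrt(178).

Denominator factor (τ + 3/2): pole of order 1 at -3/2, modulus 3/2.
Denominator factor (τ**2 - 8*τ/9 - 2)^2: discriminant 712/81, real irrational roots 4/9 + (1/9)*sqrt(178) and 4/9 - (1/9)*sqrt(178); poles of order 2, moduli 4/9 + (1/9)*sqrt(178) and -4/9 + (1/9)*sqrt(178).
The radius of convergence is the smallest modulus among the singular points: -4/9 + (1/9)*sqrt(178).
At the order-1 pole -3/2 set g(τ) = (τ - (-3/2))*f(τ) = -17/(6*(τ**2 - 8*τ/9 - 2)**2).
Simple pole: residue = g(a) at a = -3/2, which is -408/361.
The factor τ**2 - 8*τ/9 - 2 splits as (τ - a)(τ - a') with a = 4/9 - (1/9)*sqrt(178), a' = 4/9 + (1/9)*sqrt(178). At the order-2 pole a set g(τ) = (τ - a)^2*f(τ) = [-17/(6*(τ + 3/2))] / (τ - a')^2.
Order-2 pole: residue = g'(a); g'(4/9 - (1/9)*sqrt(178)) = 204/361 + (1626135/45751696)*sqrt(178), so the residue is 204/361 + (1626135/45751696)*sqrt(178).
The factor τ**2 - 8*τ/9 - 2 splits as (τ - a)(τ - a') with a = 4/9 + (1/9)*sqrt(178), a' = 4/9 - (1/9)*sqrt(178). At the order-2 pole a set g(τ) = (τ - a)^2*f(τ) = [-17/(6*(τ + 3/2))] / (τ - a')^2.
Order-2 pole: residue = g'(a); g'(4/9 + (1/9)*sqrt(178)) = 204/361 - (1626135/45751696)*sqrt(178), so the residue is 204/361 - (1626135/45751696)*sqrt(178).
List the singular points by increasing real part (a conjugate pair: the negative imaginary part first).


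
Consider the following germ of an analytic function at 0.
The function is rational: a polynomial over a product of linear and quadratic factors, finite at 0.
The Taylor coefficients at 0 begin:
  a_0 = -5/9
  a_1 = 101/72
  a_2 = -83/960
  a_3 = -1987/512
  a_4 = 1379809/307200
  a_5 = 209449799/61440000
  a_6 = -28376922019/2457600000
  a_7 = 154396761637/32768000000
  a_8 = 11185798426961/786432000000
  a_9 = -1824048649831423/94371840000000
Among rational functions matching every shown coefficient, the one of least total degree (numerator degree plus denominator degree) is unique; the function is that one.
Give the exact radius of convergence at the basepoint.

The radius of convergence is 1.

No rational of total degree below 8 reproduces all 10 coefficients; solving the [0/8] Pade equations on them gives f(ρ) = -5/(9*(ρ**2 + ρ/8 + 1)*(ρ**2 + 4*ρ/5 + 1)**3), whose expansion matches every shown term.
Denominator factor (ρ**2 + 4*ρ/5 + 1)^3: discriminant -84/25, complex-conjugate roots (-2/5) + ((1/5)*sqrt(21))*i and (-2/5) - ((1/5)*sqrt(21))*i; poles of order 3, moduli 1 and 1.
Denominator factor (ρ**2 + ρ/8 + 1): discriminant -255/64, complex-conjugate roots (-1/16) + ((1/16)*sqrt(255))*i and (-1/16) - ((1/16)*sqrt(255))*i; poles of order 1, moduli 1 and 1.
The radius of convergence is the smallest modulus among the singular points: 1.


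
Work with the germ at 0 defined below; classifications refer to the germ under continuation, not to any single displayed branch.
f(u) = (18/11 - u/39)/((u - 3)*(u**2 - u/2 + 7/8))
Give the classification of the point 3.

The denominator factor u - 3 vanishes at 3 and appears to the power 1; the numerator there equals 223/143, nonzero, and no other factor vanishes.
Hence a pole whose order is the multiplicity, 1.

The point is a pole of order 1.


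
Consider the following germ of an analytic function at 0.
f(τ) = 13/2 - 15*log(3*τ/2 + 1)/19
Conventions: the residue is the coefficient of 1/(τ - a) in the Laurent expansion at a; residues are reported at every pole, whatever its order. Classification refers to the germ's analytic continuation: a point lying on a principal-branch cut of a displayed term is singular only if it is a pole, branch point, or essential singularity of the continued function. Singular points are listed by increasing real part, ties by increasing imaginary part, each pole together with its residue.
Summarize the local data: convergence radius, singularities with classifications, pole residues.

Radius of convergence at 0: 2/3.
At -2/3: a logarithmic branch point.

Branch term (-15/19)*log(1 - τ/(-2/3)): its argument vanishes at τ = -2/3, a logarithmic branch point, modulus 2/3.
The radius of convergence is the smallest modulus among the singular points: 2/3.


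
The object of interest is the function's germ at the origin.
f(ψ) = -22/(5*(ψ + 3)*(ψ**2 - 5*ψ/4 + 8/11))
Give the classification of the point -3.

The denominator factor ψ + 3 vanishes at -3 and appears to the power 1; the numerator there equals -22/5, nonzero, and no other factor vanishes.
Hence a pole whose order is the multiplicity, 1.

The point is a pole of order 1.


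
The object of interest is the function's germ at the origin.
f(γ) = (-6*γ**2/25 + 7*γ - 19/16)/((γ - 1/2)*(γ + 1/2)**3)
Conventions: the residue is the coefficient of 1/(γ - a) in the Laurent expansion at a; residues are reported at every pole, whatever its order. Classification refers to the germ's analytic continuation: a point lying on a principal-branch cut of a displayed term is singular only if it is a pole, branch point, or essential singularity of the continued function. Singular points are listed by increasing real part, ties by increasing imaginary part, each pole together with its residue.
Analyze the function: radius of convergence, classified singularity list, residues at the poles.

Denominator factor (γ + 1/2)^3: pole of order 3 at -1/2, modulus 1/2.
Denominator factor (γ - 1/2): pole of order 1 at 1/2, modulus 1/2.
The radius of convergence is the smallest modulus among the singular points: 1/2.
At the order-3 pole -1/2 set g(γ) = (γ - (-1/2))^3*f(γ) = (-6*γ**2/25 + 7*γ - 19/16)/(γ - 1/2).
Order-3 pole: residue = g''(a)/2; g''(-1/2) = -901/200, so the residue is -901/400.
At the order-1 pole 1/2 set g(γ) = (γ - (1/2))*f(γ) = (-6*γ**2/25 + 7*γ - 19/16)/(γ + 1/2)**3.
Simple pole: residue = g(a) at a = 1/2, which is 901/400.
List the singular points by increasing real part (a conjugate pair: the negative imaginary part first).

Radius of convergence at 0: 1/2.
At -1/2: a pole of order 3; residue -901/400.
At 1/2: a pole of order 1; residue 901/400.


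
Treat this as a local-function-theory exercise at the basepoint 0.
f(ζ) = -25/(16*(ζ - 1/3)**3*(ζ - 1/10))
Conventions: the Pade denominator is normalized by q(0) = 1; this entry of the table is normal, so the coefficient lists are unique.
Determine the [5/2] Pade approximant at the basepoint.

Taylor coefficients needed (expand at 0): a_0 = -3375/8, a_1 = -64125/8, a_2 = -205875/2, a_3 = -4573125/4, a_4 = -95563125/8, a_5 = -972853875/8, a_6 = -4898714625/4, a_7 = -12280001625.
Write the denominator as Q(ζ) = 1 + q1*ζ + q2*ζ^2. Requiring Q*f - P = O(ζ^8) with deg P <= 5 kills the coefficients of ζ^6..ζ^7 in Q*f:
  ζ^6: a_6 + q1*a_5 + q2*a_4 = 0, i.e. -4898714625/4 + (-972853875/8)*q1 + (-95563125/8)*q2 = 0.
  ζ^7: a_7 + q1*a_6 + q2*a_5 = 0, i.e. -12280001625 + (-4898714625/4)*q1 + (-972853875/8)*q2 = 0.
Solving this linear system: q1 = -2466082/174993, q2 = 7164436/174993.
The numerator is Q*f truncated at degree 5: P0 = a_0 = -3375/8; P1 = a_1 + q1*a_0 = -966133125/466648; P2 = a_2 + q1*a_1 + q2*a_0 = -1691533125/233324; P3 = a_3 + q1*a_2 + q2*a_1 = -4855109625/233324; P4 = a_4 + q1*a_3 + q2*a_2 = -22462828875/466648; P5 = a_5 + q1*a_4 + q2*a_3 = -34612828875/466648.

The Pade approximant has numerator coefficients [-3375/8, -966133125/466648, -1691533125/233324, -4855109625/233324, -22462828875/466648, -34612828875/466648]; denominator coefficients [1, -2466082/174993, 7164436/174993].


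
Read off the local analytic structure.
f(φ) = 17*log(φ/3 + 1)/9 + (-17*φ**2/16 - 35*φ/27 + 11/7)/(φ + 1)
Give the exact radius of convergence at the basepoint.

The radius of convergence is 1.

Denominator factor (φ + 1): pole of order 1 at -1, modulus 1.
Branch term (17/9)*log(1 - φ/(-3)): its argument vanishes at φ = -3, a logarithmic branch point, modulus 3.
The radius of convergence is the smallest modulus among the singular points: 1.


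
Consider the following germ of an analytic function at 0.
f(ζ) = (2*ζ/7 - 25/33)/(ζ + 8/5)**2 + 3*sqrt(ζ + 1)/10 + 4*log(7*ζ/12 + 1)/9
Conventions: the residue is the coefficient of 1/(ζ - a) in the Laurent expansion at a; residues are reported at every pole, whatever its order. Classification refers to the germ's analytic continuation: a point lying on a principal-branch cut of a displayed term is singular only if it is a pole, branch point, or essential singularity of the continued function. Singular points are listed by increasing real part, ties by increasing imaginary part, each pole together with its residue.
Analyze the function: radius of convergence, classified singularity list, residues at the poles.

Denominator factor (ζ + 8/5)^2: pole of order 2 at -8/5, modulus 8/5.
Branch term (4/9)*log(1 - ζ/(-12/7)): its argument vanishes at ζ = -12/7, a logarithmic branch point, modulus 12/7.
Branch term (3/10)*sqrt(1 - ζ/(-1)): its argument vanishes at ζ = -1, a square-root branch point, modulus 1.
The radius of convergence is the smallest modulus among the singular points: 1.
The branch terms are analytic at -8/5 and contribute nothing to the residue; only the rational part matters.
At the order-2 pole -8/5 set g(ζ) = (ζ - (-8/5))^2*(rational part) = 2*ζ/7 - 25/33.
Order-2 pole: residue = g'(a); g'(-8/5) = 2/7, so the residue is 2/7.
List the singular points by increasing real part (a conjugate pair: the negative imaginary part first).

Radius of convergence at 0: 1.
At -12/7: a logarithmic branch point.
At -8/5: a pole of order 2; residue 2/7.
At -1: an algebraic (square-root) branch point.
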